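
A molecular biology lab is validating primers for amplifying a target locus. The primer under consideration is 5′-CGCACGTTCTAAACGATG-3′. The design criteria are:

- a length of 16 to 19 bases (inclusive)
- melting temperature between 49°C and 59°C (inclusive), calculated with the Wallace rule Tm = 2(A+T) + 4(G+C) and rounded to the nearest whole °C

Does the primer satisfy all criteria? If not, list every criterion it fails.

Base counts: A=5, T=4, G=4, C=5 (length 18).
length: length 18 ✓
Tm: Tm = 2·9 + 4·9 = 54°C ✓

Meets all criteria.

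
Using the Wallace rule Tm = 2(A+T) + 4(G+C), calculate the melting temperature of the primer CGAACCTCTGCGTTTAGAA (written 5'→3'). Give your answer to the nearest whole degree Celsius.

56°C

Base counts: A=5, T=5, G=4, C=5 (length 19).
Tm = 2·(5+5) + 4·(4+5) = 2·10 + 4·9 = 20 + 36 = 56°C.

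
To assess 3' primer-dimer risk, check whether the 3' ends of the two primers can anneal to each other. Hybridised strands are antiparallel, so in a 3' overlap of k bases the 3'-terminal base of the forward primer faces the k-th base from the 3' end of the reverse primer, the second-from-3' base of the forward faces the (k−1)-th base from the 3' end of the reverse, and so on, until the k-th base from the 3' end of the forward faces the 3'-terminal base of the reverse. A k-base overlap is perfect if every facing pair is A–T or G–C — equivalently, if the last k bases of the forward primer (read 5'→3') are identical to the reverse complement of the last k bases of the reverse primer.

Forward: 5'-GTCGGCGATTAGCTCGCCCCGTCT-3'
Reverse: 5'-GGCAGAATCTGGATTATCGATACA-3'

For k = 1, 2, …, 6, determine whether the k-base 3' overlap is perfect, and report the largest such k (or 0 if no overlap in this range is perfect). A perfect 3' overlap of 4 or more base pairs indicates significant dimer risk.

Longest perfect overlap: 1 complementary base pair; below the dimer-risk threshold (threshold 4).

Last 6 bases (5'→3') — forward …CCGTCT, reverse …GATACA.
Reverse complement of the reverse primer's last 6 bases: TGTATC; its first k bases are the reverse complement of the reverse primer's last k bases, so a perfect k-base overlap needs the forward primer's last k bases to equal them.
Comparing (forward last k vs required): k=1: T vs T ✓; k=2: CT vs TG ✗; k=3: TCT vs TGT ✗; k=4: GTCT vs TGTA ✗; k=5: CGTCT vs TGTAT ✗; k=6: CCGTCT vs TGTATC ✗.
Only k = 1 is perfect, so the longest perfect 3' overlap is 1.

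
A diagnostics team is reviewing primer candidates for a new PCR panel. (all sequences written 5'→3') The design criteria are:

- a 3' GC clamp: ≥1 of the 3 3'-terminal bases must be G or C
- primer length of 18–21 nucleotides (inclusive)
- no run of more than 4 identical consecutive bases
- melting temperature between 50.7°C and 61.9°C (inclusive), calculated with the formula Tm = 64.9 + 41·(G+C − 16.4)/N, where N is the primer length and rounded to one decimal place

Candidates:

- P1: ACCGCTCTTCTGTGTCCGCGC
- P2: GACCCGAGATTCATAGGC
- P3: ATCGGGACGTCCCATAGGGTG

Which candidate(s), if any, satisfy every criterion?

P1 and P3.

P1 (21 nt, A=1 T=6 G=5 C=9): 3' end CGC has 3 G/C ✓; length 21 ✓; longest run = 2 ✓; Tm = 64.9 + 41·(14 − 16.4)/21 = 60.2°C ✓ — passes.
P2 (18 nt, A=5 T=3 G=5 C=5): 3' end GGC has 3 G/C ✓; length 18 ✓; longest run = 3 ✓; Tm = 64.9 + 41·(10 − 16.4)/18 = 50.3°C, outside 50.7–61.9°C ✗ — fails.
P3 (21 nt, A=4 T=4 G=8 C=5): 3' end GTG has 2 G/C ✓; length 21 ✓; longest run = 3 ✓; Tm = 64.9 + 41·(13 − 16.4)/21 = 58.3°C ✓ — passes.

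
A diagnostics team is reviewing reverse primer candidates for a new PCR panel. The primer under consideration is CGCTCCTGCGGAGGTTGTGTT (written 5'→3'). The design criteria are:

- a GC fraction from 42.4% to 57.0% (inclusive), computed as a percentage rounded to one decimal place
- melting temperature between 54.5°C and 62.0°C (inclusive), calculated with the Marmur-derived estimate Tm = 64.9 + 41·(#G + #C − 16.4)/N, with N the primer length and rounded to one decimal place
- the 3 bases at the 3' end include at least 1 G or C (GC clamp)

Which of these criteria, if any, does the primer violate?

Base counts: A=1, T=7, G=8, C=5 (length 21).
GC content: GC 13/21 = 61.9%, outside 42.4–57.0% ✗
Tm: Tm = 64.9 + 41·(13 − 16.4)/21 = 58.3°C ✓
GC clamp: 3' end GTT has 1 G/C ✓

Fails: GC content.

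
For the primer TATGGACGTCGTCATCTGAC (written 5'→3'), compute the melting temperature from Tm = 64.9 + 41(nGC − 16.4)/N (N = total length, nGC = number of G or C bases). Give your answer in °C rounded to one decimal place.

51.8°C

Base counts: A=4, T=6, G=5, C=5; G+C = 10, N = 20.
Tm = 64.9 + 41·(10 − 16.4)/20 = 64.9 + -262.40/20 = 51.8°C.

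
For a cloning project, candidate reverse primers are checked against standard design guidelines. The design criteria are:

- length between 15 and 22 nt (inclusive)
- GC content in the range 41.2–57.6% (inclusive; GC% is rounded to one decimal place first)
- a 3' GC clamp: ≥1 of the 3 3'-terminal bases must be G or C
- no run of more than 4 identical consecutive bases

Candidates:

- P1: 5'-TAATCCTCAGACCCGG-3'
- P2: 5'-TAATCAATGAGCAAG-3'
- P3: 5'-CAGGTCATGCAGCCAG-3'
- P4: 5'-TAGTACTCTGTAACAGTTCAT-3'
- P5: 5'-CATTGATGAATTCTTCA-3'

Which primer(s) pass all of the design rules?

P1 (16 nt, A=4 T=3 G=3 C=6): length 16 ✓; GC 9/16 = 56.3% ✓; 3' end CGG has 3 G/C ✓; longest run = 3 ✓ — passes.
P2 (15 nt, A=7 T=3 G=3 C=2): length 15 ✓; GC 5/15 = 33.3%, outside 41.2–57.6% ✗; 3' end AAG has 1 G/C ✓; longest run = 2 ✓ — fails.
P3 (16 nt, A=4 T=2 G=5 C=5): length 16 ✓; GC 10/16 = 62.5%, outside 41.2–57.6% ✗; 3' end CAG has 2 G/C ✓; longest run = 2 ✓ — fails.
P4 (21 nt, A=6 T=8 G=3 C=4): length 21 ✓; GC 7/21 = 33.3%, outside 41.2–57.6% ✗; 3' end CAT has 1 G/C ✓; longest run = 2 ✓ — fails.
P5 (17 nt, A=5 T=7 G=2 C=3): length 17 ✓; GC 5/17 = 29.4%, outside 41.2–57.6% ✗; 3' end TCA has 1 G/C ✓; longest run = 2 ✓ — fails.

P1 only.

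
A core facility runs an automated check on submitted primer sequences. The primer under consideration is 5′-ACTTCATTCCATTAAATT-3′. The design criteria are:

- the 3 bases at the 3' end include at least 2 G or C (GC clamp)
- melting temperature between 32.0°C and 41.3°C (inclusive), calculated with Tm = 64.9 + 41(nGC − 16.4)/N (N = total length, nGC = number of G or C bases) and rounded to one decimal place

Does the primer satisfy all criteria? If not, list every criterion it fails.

Base counts: A=6, T=8, G=0, C=4 (length 18).
GC clamp: 3' end ATT has 0 G/C, need ≥2 ✗
Tm: Tm = 64.9 + 41·(4 − 16.4)/18 = 36.7°C ✓

Fails: GC clamp.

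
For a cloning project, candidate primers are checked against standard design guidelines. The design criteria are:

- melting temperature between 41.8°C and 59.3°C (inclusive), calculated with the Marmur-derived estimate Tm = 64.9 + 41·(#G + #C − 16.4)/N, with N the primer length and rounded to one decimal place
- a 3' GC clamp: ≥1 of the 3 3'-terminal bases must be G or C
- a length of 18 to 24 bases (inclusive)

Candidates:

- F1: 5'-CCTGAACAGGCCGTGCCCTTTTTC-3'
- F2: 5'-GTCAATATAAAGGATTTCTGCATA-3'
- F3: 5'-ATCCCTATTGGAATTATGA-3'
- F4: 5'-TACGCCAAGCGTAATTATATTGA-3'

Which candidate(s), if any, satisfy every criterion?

F1 (24 nt, A=3 T=7 G=5 C=9): Tm = 64.9 + 41·(14 − 16.4)/24 = 60.8°C, outside 41.8–59.3°C ✗; 3' end TTC has 1 G/C ✓; length 24 ✓ — fails.
F2 (24 nt, A=9 T=8 G=4 C=3): Tm = 64.9 + 41·(7 − 16.4)/24 = 48.8°C ✓; 3' end ATA has 0 G/C, need ≥1 ✗; length 24 ✓ — fails.
F3 (19 nt, A=6 T=7 G=3 C=3): Tm = 64.9 + 41·(6 − 16.4)/19 = 42.5°C ✓; 3' end TGA has 1 G/C ✓; length 19 ✓ — passes.
F4 (23 nt, A=8 T=7 G=4 C=4): Tm = 64.9 + 41·(8 − 16.4)/23 = 49.9°C ✓; 3' end TGA has 1 G/C ✓; length 23 ✓ — passes.

F3 and F4.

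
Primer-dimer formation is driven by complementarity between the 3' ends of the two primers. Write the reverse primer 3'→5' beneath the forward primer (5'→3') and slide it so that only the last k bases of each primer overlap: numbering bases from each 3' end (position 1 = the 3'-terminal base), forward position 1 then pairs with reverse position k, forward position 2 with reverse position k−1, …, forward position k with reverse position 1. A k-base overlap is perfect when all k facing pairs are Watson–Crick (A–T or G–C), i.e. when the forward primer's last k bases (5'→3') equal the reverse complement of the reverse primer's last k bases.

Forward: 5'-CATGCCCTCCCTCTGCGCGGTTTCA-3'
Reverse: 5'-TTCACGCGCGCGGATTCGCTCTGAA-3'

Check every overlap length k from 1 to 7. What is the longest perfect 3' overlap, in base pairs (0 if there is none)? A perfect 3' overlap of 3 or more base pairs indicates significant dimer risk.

Longest perfect overlap: 4 complementary base pairs; significant dimer risk (threshold 3).

Last 7 bases (5'→3') — forward …GGTTTCA, reverse …CTCTGAA.
Reverse complement of the reverse primer's last 7 bases: TTCAGAG; its first k bases are the reverse complement of the reverse primer's last k bases, so a perfect k-base overlap needs the forward primer's last k bases to equal them.
Comparing (forward last k vs required): k=1: A vs T ✗; k=2: CA vs TT ✗; k=3: TCA vs TTC ✗; k=4: TTCA vs TTCA ✓; k=5: TTTCA vs TTCAG ✗; k=6: GTTTCA vs TTCAGA ✗; k=7: GGTTTCA vs TTCAGAG ✗.
Only k = 4 is perfect, so the longest perfect 3' overlap is 4.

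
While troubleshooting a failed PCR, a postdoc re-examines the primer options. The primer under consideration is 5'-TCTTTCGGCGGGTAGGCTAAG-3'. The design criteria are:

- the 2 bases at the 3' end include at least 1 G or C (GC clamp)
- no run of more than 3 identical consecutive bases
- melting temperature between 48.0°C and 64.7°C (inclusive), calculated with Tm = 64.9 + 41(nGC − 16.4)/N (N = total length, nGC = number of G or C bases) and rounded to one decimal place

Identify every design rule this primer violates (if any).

Meets all criteria.

Base counts: A=3, T=6, G=8, C=4 (length 21).
GC clamp: 3' end AG has 1 G/C ✓
homopolymer run: longest run = 3 ✓
Tm: Tm = 64.9 + 41·(12 − 16.4)/21 = 56.3°C ✓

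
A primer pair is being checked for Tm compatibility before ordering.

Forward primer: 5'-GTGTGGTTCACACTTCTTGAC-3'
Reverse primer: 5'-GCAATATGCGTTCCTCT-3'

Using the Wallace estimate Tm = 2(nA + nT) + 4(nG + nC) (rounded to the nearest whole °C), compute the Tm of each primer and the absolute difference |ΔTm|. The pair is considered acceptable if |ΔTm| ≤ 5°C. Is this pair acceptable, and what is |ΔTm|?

Forward: A=3 T=8 G=5 C=5 → Tm = 2·11 + 4·10 = 62°C.
Reverse: A=3 T=6 G=3 C=5 → Tm = 2·9 + 4·8 = 50°C.
|ΔTm| = |62 − 50| = 12°C, > 5°C.

|ΔTm| = 12°C; the pair is not acceptable.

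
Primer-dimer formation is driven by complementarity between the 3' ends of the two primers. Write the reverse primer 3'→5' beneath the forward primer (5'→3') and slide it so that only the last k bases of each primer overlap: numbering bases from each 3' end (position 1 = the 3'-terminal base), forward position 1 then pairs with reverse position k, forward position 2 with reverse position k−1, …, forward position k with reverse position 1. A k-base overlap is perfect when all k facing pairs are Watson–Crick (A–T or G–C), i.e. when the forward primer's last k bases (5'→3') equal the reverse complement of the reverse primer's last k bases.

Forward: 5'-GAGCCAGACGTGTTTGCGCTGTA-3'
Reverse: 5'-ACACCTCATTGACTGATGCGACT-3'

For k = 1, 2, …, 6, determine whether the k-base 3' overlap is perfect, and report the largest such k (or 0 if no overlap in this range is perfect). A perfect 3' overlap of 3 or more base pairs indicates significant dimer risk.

Last 6 bases (5'→3') — forward …GCTGTA, reverse …GCGACT.
Reverse complement of the reverse primer's last 6 bases: AGTCGC; its first k bases are the reverse complement of the reverse primer's last k bases, so a perfect k-base overlap needs the forward primer's last k bases to equal them.
Comparing (forward last k vs required): k=1: A vs A ✓; k=2: TA vs AG ✗; k=3: GTA vs AGT ✗; k=4: TGTA vs AGTC ✗; k=5: CTGTA vs AGTCG ✗; k=6: GCTGTA vs AGTCGC ✗.
Only k = 1 is perfect, so the longest perfect 3' overlap is 1.

Longest perfect overlap: 1 complementary base pair; below the dimer-risk threshold (threshold 3).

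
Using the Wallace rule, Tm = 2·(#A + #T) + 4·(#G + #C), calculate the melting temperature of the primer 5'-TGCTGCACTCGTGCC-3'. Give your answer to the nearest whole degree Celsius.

Base counts: A=1, T=4, G=4, C=6 (length 15).
Tm = 2·(1+4) + 4·(4+6) = 2·5 + 4·10 = 10 + 40 = 50°C.

50°C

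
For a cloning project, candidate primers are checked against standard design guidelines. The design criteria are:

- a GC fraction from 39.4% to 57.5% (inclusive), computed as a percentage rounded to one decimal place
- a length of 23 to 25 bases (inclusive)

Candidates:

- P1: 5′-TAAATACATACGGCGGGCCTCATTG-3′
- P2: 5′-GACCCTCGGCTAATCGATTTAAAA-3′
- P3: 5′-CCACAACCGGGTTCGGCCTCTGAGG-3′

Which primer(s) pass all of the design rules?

P1 (25 nt, A=7 T=6 G=6 C=6): GC 12/25 = 48.0% ✓; length 25 ✓ — passes.
P2 (24 nt, A=8 T=6 G=4 C=6): GC 10/24 = 41.7% ✓; length 24 ✓ — passes.
P3 (25 nt, A=4 T=4 G=8 C=9): GC 17/25 = 68.0%, outside 39.4–57.5% ✗; length 25 ✓ — fails.

P1 and P2.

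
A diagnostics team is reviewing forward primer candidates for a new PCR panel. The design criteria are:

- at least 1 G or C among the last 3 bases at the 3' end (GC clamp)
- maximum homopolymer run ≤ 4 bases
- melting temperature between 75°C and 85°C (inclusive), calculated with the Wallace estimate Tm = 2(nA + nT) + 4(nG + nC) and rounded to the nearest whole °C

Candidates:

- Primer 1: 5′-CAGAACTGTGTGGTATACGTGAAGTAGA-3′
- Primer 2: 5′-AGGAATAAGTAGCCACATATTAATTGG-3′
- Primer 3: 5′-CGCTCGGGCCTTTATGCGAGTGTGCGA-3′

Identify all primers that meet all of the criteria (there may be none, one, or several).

Primer 1 only.

Primer 1 (28 nt, A=9 T=7 G=9 C=3): 3' end AGA has 1 G/C ✓; longest run = 2 ✓; Tm = 2·16 + 4·12 = 80°C ✓ — passes.
Primer 2 (27 nt, A=11 T=7 G=6 C=3): 3' end TGG has 2 G/C ✓; longest run = 2 ✓; Tm = 2·18 + 4·9 = 72°C, outside 75–85°C ✗ — fails.
Primer 3 (27 nt, A=3 T=7 G=10 C=7): 3' end CGA has 2 G/C ✓; longest run = 3 ✓; Tm = 2·10 + 4·17 = 88°C, outside 75–85°C ✗ — fails.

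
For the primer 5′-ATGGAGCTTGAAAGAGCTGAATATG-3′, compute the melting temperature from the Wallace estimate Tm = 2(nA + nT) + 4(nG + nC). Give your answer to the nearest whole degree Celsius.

70°C

Base counts: A=9, T=6, G=8, C=2 (length 25).
Tm = 2·(9+6) + 4·(8+2) = 2·15 + 4·10 = 30 + 40 = 70°C.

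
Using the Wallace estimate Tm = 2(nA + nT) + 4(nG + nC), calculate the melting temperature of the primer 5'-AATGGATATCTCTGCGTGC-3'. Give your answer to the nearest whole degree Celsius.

56°C

Base counts: A=4, T=6, G=5, C=4 (length 19).
Tm = 2·(4+6) + 4·(5+4) = 2·10 + 4·9 = 20 + 36 = 56°C.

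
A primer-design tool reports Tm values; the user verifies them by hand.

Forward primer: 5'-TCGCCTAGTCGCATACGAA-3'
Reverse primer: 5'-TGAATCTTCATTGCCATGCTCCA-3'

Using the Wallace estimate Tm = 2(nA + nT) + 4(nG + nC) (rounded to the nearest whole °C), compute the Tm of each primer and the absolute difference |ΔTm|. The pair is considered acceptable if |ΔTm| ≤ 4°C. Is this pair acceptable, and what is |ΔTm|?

|ΔTm| = 8°C; the pair is not acceptable.

Forward: A=5 T=4 G=4 C=6 → Tm = 2·9 + 4·10 = 58°C.
Reverse: A=5 T=8 G=3 C=7 → Tm = 2·13 + 4·10 = 66°C.
|ΔTm| = |58 − 66| = 8°C, > 4°C.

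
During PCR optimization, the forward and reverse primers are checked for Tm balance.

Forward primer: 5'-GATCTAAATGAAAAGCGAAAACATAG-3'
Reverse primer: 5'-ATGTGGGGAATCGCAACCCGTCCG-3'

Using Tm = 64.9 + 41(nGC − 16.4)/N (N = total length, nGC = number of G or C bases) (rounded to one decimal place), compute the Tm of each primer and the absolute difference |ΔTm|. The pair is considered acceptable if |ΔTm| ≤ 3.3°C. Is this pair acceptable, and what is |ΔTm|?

|ΔTm| = 10.8°C; the pair is not acceptable.

Forward: G+C = 8, N = 26 → Tm = 64.9 + 41·(8 − 16.4)/26 = 51.7°C.
Reverse: G+C = 15, N = 24 → Tm = 64.9 + 41·(15 − 16.4)/24 = 62.5°C.
|ΔTm| = |51.7 − 62.5| = 10.8°C, > 3.3°C.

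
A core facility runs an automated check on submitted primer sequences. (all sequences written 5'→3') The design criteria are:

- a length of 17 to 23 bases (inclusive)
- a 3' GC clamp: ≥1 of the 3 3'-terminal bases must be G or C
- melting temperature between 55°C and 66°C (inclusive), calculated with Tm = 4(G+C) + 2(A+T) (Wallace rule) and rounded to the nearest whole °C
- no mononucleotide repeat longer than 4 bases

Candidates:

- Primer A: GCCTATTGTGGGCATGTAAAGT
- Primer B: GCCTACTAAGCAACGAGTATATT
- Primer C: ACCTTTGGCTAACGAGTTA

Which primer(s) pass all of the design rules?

Primer A (22 nt, A=5 T=7 G=7 C=3): length 22 ✓; 3' end AGT has 1 G/C ✓; Tm = 2·12 + 4·10 = 64°C ✓; longest run = 3 ✓ — passes.
Primer B (23 nt, A=8 T=6 G=4 C=5): length 23 ✓; 3' end ATT has 0 G/C, need ≥1 ✗; Tm = 2·14 + 4·9 = 64°C ✓; longest run = 2 ✓ — fails.
Primer C (19 nt, A=5 T=6 G=4 C=4): length 19 ✓; 3' end TTA has 0 G/C, need ≥1 ✗; Tm = 2·11 + 4·8 = 54°C, outside 55–66°C ✗; longest run = 3 ✓ — fails.

Primer A only.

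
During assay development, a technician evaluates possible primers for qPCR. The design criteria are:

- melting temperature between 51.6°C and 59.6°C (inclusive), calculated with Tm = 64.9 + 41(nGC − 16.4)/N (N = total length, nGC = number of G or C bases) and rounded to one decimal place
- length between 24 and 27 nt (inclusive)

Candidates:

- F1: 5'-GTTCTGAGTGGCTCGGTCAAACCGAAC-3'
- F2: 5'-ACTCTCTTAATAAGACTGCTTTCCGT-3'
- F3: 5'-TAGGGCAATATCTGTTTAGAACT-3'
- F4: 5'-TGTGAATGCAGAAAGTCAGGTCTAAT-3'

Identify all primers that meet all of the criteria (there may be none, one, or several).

F1 (27 nt, A=6 T=6 G=8 C=7): Tm = 64.9 + 41·(15 − 16.4)/27 = 62.8°C, outside 51.6–59.6°C ✗; length 27 ✓ — fails.
F2 (26 nt, A=6 T=10 G=3 C=7): Tm = 64.9 + 41·(10 − 16.4)/26 = 54.8°C ✓; length 26 ✓ — passes.
F3 (23 nt, A=7 T=8 G=5 C=3): Tm = 64.9 + 41·(8 − 16.4)/23 = 49.9°C, outside 51.6–59.6°C ✗; length 23, outside 24–27 ✗ — fails.
F4 (26 nt, A=9 T=7 G=7 C=3): Tm = 64.9 + 41·(10 − 16.4)/26 = 54.8°C ✓; length 26 ✓ — passes.

F2 and F4.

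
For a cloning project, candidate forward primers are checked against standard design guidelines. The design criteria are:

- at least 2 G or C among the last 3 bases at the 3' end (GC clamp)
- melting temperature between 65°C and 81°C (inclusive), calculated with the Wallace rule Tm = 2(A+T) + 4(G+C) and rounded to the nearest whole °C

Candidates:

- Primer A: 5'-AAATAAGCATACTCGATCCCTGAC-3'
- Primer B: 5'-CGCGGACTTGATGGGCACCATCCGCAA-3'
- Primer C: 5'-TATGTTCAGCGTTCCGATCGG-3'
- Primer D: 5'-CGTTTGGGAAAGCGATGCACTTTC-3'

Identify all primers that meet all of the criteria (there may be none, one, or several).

Primer A only.

Primer A (24 nt, A=9 T=5 G=3 C=7): 3' end GAC has 2 G/C ✓; Tm = 2·14 + 4·10 = 68°C ✓ — passes.
Primer B (27 nt, A=6 T=4 G=8 C=9): 3' end CAA has 1 G/C, need ≥2 ✗; Tm = 2·10 + 4·17 = 88°C, outside 65–81°C ✗ — fails.
Primer C (21 nt, A=3 T=7 G=6 C=5): 3' end CGG has 3 G/C ✓; Tm = 2·10 + 4·11 = 64°C, outside 65–81°C ✗ — fails.
Primer D (24 nt, A=5 T=7 G=7 C=5): 3' end TTC has 1 G/C, need ≥2 ✗; Tm = 2·12 + 4·12 = 72°C ✓ — fails.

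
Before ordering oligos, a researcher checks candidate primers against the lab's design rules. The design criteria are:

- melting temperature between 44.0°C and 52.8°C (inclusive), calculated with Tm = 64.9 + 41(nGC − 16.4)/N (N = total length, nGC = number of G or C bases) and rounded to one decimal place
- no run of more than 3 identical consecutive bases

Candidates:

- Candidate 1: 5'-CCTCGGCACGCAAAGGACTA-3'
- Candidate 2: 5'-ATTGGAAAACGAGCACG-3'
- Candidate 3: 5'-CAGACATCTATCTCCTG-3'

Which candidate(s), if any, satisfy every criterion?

Candidate 1 (20 nt, A=6 T=2 G=5 C=7): Tm = 64.9 + 41·(12 − 16.4)/20 = 55.9°C, outside 44.0–52.8°C ✗; longest run = 3 ✓ — fails.
Candidate 2 (17 nt, A=7 T=2 G=5 C=3): Tm = 64.9 + 41·(8 − 16.4)/17 = 44.6°C ✓; longest run = 4, exceeds 3 ✗ — fails.
Candidate 3 (17 nt, A=4 T=5 G=2 C=6): Tm = 64.9 + 41·(8 − 16.4)/17 = 44.6°C ✓; longest run = 2 ✓ — passes.

Candidate 3 only.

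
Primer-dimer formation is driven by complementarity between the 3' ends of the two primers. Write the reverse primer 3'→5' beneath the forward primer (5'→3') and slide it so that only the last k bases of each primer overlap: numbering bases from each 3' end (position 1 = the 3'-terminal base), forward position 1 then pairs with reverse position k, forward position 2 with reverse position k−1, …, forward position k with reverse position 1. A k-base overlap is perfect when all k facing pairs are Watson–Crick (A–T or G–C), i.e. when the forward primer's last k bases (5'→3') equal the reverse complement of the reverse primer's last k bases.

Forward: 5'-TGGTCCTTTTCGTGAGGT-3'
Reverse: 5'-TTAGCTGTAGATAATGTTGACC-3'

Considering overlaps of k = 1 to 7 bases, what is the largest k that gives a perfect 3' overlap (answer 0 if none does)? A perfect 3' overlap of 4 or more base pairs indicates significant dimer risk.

Last 7 bases (5'→3') — forward …GTGAGGT, reverse …GTTGACC.
Reverse complement of the reverse primer's last 7 bases: GGTCAAC; its first k bases are the reverse complement of the reverse primer's last k bases, so a perfect k-base overlap needs the forward primer's last k bases to equal them.
Comparing (forward last k vs required): k=1: T vs G ✗; k=2: GT vs GG ✗; k=3: GGT vs GGT ✓; k=4: AGGT vs GGTC ✗; k=5: GAGGT vs GGTCA ✗; k=6: TGAGGT vs GGTCAA ✗; k=7: GTGAGGT vs GGTCAAC ✗.
Only k = 3 is perfect, so the longest perfect 3' overlap is 3.

Longest perfect overlap: 3 complementary base pairs; below the dimer-risk threshold (threshold 4).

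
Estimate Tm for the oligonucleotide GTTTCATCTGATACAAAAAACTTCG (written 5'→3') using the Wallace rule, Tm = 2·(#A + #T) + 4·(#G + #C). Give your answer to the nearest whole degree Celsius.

66°C

Base counts: A=9, T=8, G=3, C=5 (length 25).
Tm = 2·(9+8) + 4·(3+5) = 2·17 + 4·8 = 34 + 32 = 66°C.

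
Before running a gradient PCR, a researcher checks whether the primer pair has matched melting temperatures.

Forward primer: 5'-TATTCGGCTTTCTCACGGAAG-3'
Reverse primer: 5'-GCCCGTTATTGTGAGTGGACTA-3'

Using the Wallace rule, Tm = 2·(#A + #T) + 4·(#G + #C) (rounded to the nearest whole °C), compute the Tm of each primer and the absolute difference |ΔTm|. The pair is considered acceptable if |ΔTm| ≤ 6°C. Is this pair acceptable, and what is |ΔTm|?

|ΔTm| = 4°C; the pair is acceptable.

Forward: A=4 T=7 G=5 C=5 → Tm = 2·11 + 4·10 = 62°C.
Reverse: A=4 T=7 G=7 C=4 → Tm = 2·11 + 4·11 = 66°C.
|ΔTm| = |62 − 66| = 4°C, ≤ 6°C.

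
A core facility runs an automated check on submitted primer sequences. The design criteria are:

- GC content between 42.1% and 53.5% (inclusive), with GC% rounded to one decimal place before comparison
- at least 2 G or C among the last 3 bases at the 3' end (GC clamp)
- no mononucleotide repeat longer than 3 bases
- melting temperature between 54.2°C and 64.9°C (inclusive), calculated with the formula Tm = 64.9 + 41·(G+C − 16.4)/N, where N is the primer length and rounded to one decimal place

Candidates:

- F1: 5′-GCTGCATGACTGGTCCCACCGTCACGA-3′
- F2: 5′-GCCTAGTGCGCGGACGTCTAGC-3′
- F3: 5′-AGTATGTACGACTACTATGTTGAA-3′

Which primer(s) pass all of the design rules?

F1 (27 nt, A=5 T=5 G=7 C=10): GC 17/27 = 63.0%, outside 42.1–53.5% ✗; 3' end CGA has 2 G/C ✓; longest run = 3 ✓; Tm = 64.9 + 41·(17 − 16.4)/27 = 65.8°C, outside 54.2–64.9°C ✗ — fails.
F2 (22 nt, A=3 T=4 G=8 C=7): GC 15/22 = 68.2%, outside 42.1–53.5% ✗; 3' end AGC has 2 G/C ✓; longest run = 2 ✓; Tm = 64.9 + 41·(15 − 16.4)/22 = 62.3°C ✓ — fails.
F3 (24 nt, A=8 T=8 G=5 C=3): GC 8/24 = 33.3%, outside 42.1–53.5% ✗; 3' end GAA has 1 G/C, need ≥2 ✗; longest run = 2 ✓; Tm = 64.9 + 41·(8 − 16.4)/24 = 50.6°C, outside 54.2–64.9°C ✗ — fails.

None of the candidates satisfy all criteria.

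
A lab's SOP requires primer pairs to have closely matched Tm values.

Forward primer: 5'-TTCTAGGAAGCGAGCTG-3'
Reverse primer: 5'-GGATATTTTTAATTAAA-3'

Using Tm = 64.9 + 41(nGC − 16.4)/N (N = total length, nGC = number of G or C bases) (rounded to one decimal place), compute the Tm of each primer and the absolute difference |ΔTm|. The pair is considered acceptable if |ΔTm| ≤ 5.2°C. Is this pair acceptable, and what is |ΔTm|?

|ΔTm| = 16.9°C; the pair is not acceptable.

Forward: G+C = 9, N = 17 → Tm = 64.9 + 41·(9 − 16.4)/17 = 47.1°C.
Reverse: G+C = 2, N = 17 → Tm = 64.9 + 41·(2 − 16.4)/17 = 30.2°C.
|ΔTm| = |47.1 − 30.2| = 16.9°C, > 5.2°C.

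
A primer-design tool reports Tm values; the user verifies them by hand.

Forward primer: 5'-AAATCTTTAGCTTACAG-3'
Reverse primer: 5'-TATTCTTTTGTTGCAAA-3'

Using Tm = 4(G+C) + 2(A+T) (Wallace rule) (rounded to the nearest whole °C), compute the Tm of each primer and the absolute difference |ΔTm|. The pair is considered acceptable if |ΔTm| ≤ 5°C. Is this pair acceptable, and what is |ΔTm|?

Forward: A=6 T=6 G=2 C=3 → Tm = 2·12 + 4·5 = 44°C.
Reverse: A=4 T=9 G=2 C=2 → Tm = 2·13 + 4·4 = 42°C.
|ΔTm| = |44 − 42| = 2°C, ≤ 5°C.

|ΔTm| = 2°C; the pair is acceptable.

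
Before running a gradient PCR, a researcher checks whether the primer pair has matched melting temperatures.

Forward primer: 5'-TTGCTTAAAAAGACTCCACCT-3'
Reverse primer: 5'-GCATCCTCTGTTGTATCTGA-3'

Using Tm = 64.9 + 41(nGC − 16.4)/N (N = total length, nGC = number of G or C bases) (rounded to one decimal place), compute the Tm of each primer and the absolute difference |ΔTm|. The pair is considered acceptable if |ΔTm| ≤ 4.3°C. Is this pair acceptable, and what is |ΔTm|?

|ΔTm| = 1.2°C; the pair is acceptable.

Forward: G+C = 8, N = 21 → Tm = 64.9 + 41·(8 − 16.4)/21 = 48.5°C.
Reverse: G+C = 9, N = 20 → Tm = 64.9 + 41·(9 − 16.4)/20 = 49.7°C.
|ΔTm| = |48.5 − 49.7| = 1.2°C, ≤ 4.3°C.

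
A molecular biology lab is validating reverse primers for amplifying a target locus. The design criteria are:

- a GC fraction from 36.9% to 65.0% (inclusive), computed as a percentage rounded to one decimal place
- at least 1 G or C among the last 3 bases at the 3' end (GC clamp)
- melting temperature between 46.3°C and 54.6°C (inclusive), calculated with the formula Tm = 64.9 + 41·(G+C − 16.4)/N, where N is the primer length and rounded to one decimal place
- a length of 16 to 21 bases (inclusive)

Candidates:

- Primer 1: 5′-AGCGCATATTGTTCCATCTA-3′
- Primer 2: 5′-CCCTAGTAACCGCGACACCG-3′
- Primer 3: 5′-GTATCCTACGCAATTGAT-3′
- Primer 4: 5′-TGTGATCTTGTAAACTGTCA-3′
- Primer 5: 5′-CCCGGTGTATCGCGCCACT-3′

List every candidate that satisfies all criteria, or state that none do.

Primer 1 only.

Primer 1 (20 nt, A=5 T=7 G=3 C=5): GC 8/20 = 40.0% ✓; 3' end CTA has 1 G/C ✓; Tm = 64.9 + 41·(8 − 16.4)/20 = 47.7°C ✓; length 20 ✓ — passes.
Primer 2 (20 nt, A=5 T=2 G=4 C=9): GC 13/20 = 65.0% ✓; 3' end CCG has 3 G/C ✓; Tm = 64.9 + 41·(13 − 16.4)/20 = 57.9°C, outside 46.3–54.6°C ✗; length 20 ✓ — fails.
Primer 3 (18 nt, A=5 T=6 G=3 C=4): GC 7/18 = 38.9% ✓; 3' end GAT has 1 G/C ✓; Tm = 64.9 + 41·(7 − 16.4)/18 = 43.5°C, outside 46.3–54.6°C ✗; length 18 ✓ — fails.
Primer 4 (20 nt, A=5 T=8 G=4 C=3): GC 7/20 = 35.0%, outside 36.9–65.0% ✗; 3' end TCA has 1 G/C ✓; Tm = 64.9 + 41·(7 − 16.4)/20 = 45.6°C, outside 46.3–54.6°C ✗; length 20 ✓ — fails.
Primer 5 (19 nt, A=2 T=4 G=5 C=8): GC 13/19 = 68.4%, outside 36.9–65.0% ✗; 3' end ACT has 1 G/C ✓; Tm = 64.9 + 41·(13 − 16.4)/19 = 57.6°C, outside 46.3–54.6°C ✗; length 19 ✓ — fails.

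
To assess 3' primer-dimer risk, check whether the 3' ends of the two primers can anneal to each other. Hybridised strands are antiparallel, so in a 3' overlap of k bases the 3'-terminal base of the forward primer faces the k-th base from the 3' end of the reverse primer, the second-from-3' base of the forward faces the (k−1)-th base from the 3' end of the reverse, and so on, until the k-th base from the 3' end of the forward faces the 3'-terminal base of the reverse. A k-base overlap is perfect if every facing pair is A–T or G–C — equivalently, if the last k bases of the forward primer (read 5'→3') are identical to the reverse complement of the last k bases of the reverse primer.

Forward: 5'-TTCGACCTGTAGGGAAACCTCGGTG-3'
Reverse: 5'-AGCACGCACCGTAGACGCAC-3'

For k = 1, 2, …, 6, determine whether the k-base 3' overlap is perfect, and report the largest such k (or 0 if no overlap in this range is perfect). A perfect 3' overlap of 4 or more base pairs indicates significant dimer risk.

Last 6 bases (5'→3') — forward …TCGGTG, reverse …ACGCAC.
Reverse complement of the reverse primer's last 6 bases: GTGCGT; its first k bases are the reverse complement of the reverse primer's last k bases, so a perfect k-base overlap needs the forward primer's last k bases to equal them.
Comparing (forward last k vs required): k=1: G vs G ✓; k=2: TG vs GT ✗; k=3: GTG vs GTG ✓; k=4: GGTG vs GTGC ✗; k=5: CGGTG vs GTGCG ✗; k=6: TCGGTG vs GTGCGT ✗.
Perfect overlaps at k = 1, 3; the largest is 3.

Longest perfect overlap: 3 complementary base pairs; below the dimer-risk threshold (threshold 4).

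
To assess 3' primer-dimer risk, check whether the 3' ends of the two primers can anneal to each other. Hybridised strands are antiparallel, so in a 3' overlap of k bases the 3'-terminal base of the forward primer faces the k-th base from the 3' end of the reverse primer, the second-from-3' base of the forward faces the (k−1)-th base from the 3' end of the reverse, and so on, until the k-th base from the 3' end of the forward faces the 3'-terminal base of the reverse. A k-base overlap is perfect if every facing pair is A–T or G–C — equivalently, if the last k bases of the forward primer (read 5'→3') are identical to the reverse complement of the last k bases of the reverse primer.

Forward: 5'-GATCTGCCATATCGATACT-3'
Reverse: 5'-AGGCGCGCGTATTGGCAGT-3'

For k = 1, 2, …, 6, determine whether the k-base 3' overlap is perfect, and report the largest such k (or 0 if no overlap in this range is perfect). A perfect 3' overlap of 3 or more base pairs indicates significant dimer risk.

Longest perfect overlap: 3 complementary base pairs; significant dimer risk (threshold 3).

Last 6 bases (5'→3') — forward …GATACT, reverse …GGCAGT.
Reverse complement of the reverse primer's last 6 bases: ACTGCC; its first k bases are the reverse complement of the reverse primer's last k bases, so a perfect k-base overlap needs the forward primer's last k bases to equal them.
Comparing (forward last k vs required): k=1: T vs A ✗; k=2: CT vs AC ✗; k=3: ACT vs ACT ✓; k=4: TACT vs ACTG ✗; k=5: ATACT vs ACTGC ✗; k=6: GATACT vs ACTGCC ✗.
Only k = 3 is perfect, so the longest perfect 3' overlap is 3.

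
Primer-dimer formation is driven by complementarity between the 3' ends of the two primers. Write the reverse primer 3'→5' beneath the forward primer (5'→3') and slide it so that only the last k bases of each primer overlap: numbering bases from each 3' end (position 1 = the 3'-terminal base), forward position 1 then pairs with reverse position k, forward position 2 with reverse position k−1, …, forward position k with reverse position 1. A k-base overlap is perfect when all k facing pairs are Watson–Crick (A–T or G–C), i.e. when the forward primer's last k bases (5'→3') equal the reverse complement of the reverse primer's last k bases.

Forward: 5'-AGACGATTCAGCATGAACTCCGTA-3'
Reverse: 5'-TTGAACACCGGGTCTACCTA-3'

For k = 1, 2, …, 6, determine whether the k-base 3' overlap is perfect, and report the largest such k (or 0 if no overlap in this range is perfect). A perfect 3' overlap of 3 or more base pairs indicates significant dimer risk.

Longest perfect overlap: 2 complementary base pairs; below the dimer-risk threshold (threshold 3).

Last 6 bases (5'→3') — forward …TCCGTA, reverse …TACCTA.
Reverse complement of the reverse primer's last 6 bases: TAGGTA; its first k bases are the reverse complement of the reverse primer's last k bases, so a perfect k-base overlap needs the forward primer's last k bases to equal them.
Comparing (forward last k vs required): k=1: A vs T ✗; k=2: TA vs TA ✓; k=3: GTA vs TAG ✗; k=4: CGTA vs TAGG ✗; k=5: CCGTA vs TAGGT ✗; k=6: TCCGTA vs TAGGTA ✗.
Only k = 2 is perfect, so the longest perfect 3' overlap is 2.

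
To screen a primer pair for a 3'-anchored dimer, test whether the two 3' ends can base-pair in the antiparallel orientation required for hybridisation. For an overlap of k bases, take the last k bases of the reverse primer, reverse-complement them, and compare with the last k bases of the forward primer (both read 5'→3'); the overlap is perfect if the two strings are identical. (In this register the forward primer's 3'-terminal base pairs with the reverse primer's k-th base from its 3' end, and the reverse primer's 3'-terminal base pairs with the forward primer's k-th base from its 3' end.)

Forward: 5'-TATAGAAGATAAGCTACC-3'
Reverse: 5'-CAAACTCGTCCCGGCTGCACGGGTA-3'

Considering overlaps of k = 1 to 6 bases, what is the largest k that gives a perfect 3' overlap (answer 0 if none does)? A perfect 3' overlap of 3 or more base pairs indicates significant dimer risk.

Last 6 bases (5'→3') — forward …GCTACC, reverse …CGGGTA.
Reverse complement of the reverse primer's last 6 bases: TACCCG; its first k bases are the reverse complement of the reverse primer's last k bases, so a perfect k-base overlap needs the forward primer's last k bases to equal them.
Comparing (forward last k vs required): k=1: C vs T ✗; k=2: CC vs TA ✗; k=3: ACC vs TAC ✗; k=4: TACC vs TACC ✓; k=5: CTACC vs TACCC ✗; k=6: GCTACC vs TACCCG ✗.
Only k = 4 is perfect, so the longest perfect 3' overlap is 4.

Longest perfect overlap: 4 complementary base pairs; significant dimer risk (threshold 3).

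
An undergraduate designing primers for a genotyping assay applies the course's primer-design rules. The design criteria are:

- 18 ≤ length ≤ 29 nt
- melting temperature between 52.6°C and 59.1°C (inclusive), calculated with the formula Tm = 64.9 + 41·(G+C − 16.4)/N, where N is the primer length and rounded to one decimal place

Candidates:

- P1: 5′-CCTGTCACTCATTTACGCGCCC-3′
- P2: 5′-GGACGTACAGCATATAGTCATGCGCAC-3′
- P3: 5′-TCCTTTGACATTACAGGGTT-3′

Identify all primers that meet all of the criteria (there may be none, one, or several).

P1 (22 nt, A=3 T=6 G=3 C=10): length 22 ✓; Tm = 64.9 + 41·(13 − 16.4)/22 = 58.6°C ✓ — passes.
P2 (27 nt, A=8 T=5 G=7 C=7): length 27 ✓; Tm = 64.9 + 41·(14 − 16.4)/27 = 61.3°C, outside 52.6–59.1°C ✗ — fails.
P3 (20 nt, A=4 T=8 G=4 C=4): length 20 ✓; Tm = 64.9 + 41·(8 − 16.4)/20 = 47.7°C, outside 52.6–59.1°C ✗ — fails.

P1 only.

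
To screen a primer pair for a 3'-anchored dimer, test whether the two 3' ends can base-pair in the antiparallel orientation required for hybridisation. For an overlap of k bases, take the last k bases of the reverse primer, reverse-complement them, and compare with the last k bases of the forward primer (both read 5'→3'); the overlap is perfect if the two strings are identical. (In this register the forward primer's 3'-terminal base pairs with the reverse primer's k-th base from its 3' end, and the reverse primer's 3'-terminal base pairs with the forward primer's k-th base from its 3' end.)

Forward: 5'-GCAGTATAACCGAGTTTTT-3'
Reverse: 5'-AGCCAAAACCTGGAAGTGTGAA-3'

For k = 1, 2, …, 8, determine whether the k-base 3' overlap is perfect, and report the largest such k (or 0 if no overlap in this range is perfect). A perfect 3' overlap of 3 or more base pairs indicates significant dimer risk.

Longest perfect overlap: 2 complementary base pairs; below the dimer-risk threshold (threshold 3).

Last 8 bases (5'→3') — forward …GAGTTTTT, reverse …AGTGTGAA.
Reverse complement of the reverse primer's last 8 bases: TTCACACT; its first k bases are the reverse complement of the reverse primer's last k bases, so a perfect k-base overlap needs the forward primer's last k bases to equal them.
Comparing (forward last k vs required): k=1: T vs T ✓; k=2: TT vs TT ✓; k=3: TTT vs TTC ✗; k=4: TTTT vs TTCA ✗; k=5: TTTTT vs TTCAC ✗; k=6: GTTTTT vs TTCACA ✗; k=7: AGTTTTT vs TTCACAC ✗; k=8: GAGTTTTT vs TTCACACT ✗.
Perfect overlaps at k = 1, 2; the largest is 2.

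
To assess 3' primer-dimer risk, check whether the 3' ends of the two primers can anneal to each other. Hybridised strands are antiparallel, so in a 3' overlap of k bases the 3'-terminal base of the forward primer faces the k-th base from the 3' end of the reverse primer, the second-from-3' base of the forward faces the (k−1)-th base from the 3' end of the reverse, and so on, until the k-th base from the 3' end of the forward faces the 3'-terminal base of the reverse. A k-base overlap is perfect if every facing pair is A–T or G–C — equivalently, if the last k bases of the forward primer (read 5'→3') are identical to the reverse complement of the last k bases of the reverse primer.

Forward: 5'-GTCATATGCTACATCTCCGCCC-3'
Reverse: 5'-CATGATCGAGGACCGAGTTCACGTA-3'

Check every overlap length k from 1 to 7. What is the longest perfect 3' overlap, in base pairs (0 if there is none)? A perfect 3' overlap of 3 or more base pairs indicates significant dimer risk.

Last 7 bases (5'→3') — forward …TCCGCCC, reverse …TCACGTA.
Reverse complement of the reverse primer's last 7 bases: TACGTGA; its first k bases are the reverse complement of the reverse primer's last k bases, so a perfect k-base overlap needs the forward primer's last k bases to equal them.
Comparing (forward last k vs required): k=1: C vs T ✗; k=2: CC vs TA ✗; k=3: CCC vs TAC ✗; k=4: GCCC vs TACG ✗; k=5: CGCCC vs TACGT ✗; k=6: CCGCCC vs TACGTG ✗; k=7: TCCGCCC vs TACGTGA ✗.
No overlap length from 1 to 7 is perfect, so the longest perfect 3' overlap is 0.

Longest perfect overlap: 0 complementary base pairs; below the dimer-risk threshold (threshold 3).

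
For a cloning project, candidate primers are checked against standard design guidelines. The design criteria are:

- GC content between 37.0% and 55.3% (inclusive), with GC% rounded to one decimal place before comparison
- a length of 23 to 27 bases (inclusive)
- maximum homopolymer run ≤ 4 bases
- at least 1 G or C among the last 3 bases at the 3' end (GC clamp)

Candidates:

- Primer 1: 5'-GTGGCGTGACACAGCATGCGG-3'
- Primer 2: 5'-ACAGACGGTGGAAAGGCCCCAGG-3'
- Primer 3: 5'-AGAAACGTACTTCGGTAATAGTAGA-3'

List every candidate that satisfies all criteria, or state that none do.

Primer 1 (21 nt, A=4 T=3 G=9 C=5): GC 14/21 = 66.7%, outside 37.0–55.3% ✗; length 21, outside 23–27 ✗; longest run = 2 ✓; 3' end CGG has 3 G/C ✓ — fails.
Primer 2 (23 nt, A=7 T=1 G=9 C=6): GC 15/23 = 65.2%, outside 37.0–55.3% ✗; length 23 ✓; longest run = 4 ✓; 3' end AGG has 2 G/C ✓ — fails.
Primer 3 (25 nt, A=10 T=6 G=6 C=3): GC 9/25 = 36.0%, outside 37.0–55.3% ✗; length 25 ✓; longest run = 3 ✓; 3' end AGA has 1 G/C ✓ — fails.

None of the candidates satisfy all criteria.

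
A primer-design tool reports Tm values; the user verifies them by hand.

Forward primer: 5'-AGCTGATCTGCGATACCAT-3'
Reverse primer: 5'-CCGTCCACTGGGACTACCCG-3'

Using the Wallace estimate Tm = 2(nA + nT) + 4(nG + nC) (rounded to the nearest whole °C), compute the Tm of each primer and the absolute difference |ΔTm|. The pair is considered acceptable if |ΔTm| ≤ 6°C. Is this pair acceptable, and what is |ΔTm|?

Forward: A=5 T=5 G=4 C=5 → Tm = 2·10 + 4·9 = 56°C.
Reverse: A=3 T=3 G=5 C=9 → Tm = 2·6 + 4·14 = 68°C.
|ΔTm| = |56 − 68| = 12°C, > 6°C.

|ΔTm| = 12°C; the pair is not acceptable.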